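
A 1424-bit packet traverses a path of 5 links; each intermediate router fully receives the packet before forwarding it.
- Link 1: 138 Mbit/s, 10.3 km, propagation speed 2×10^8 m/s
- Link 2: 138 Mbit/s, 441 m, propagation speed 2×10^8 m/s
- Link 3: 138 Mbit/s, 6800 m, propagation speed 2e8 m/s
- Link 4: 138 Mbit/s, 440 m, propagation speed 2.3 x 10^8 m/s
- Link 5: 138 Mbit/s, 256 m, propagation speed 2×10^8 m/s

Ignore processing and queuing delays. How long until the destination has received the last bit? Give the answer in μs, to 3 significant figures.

142 μs

Transmission delay per hop = L/R = 1424/138000000 = 10.3188 μs; 5 hops → 51.5942 μs.
Propagation delays (d/s per hop): 51.5, 2.205, 34, 1.91304, 1.28 μs; sum = 90.898 μs.
End-to-end = 142 μs.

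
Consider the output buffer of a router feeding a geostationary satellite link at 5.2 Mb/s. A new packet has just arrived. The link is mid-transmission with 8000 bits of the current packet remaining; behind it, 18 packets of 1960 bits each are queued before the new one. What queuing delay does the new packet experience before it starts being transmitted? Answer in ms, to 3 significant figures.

8.32 ms

Each queued packet: L/R = 1960/5200000 = 0.376923 ms.
18 queued → 6.78462 ms.
Plus remaining 8000 bits of current packet: 1.53846 ms.
Queuing delay = 8.32 ms.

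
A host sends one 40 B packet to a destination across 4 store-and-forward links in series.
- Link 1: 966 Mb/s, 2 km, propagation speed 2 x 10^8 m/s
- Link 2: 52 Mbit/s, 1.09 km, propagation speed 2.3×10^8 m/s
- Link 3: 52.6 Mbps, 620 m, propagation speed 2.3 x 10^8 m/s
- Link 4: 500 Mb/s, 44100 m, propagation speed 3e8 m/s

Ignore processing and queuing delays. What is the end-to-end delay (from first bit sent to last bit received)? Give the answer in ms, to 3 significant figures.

0.178 ms

L = 40 × 8 = 320 bits.
Transmission delays (L/R per hop): 0.000331263, 0.00615385, 0.00608365, 0.00064 ms; sum = 0.0132088 ms.
Propagation delays (d/s per hop): 0.01, 0.00473913, 0.00269565, 0.147 ms; sum = 0.164435 ms.
End-to-end = 0.178 ms.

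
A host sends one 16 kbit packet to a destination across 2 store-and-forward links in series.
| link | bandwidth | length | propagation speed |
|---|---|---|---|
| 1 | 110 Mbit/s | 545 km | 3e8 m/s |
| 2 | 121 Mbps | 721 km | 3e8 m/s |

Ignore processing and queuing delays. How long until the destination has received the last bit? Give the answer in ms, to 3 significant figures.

L = 16000 bits.
Transmission delays (L/R per hop): 0.145455, 0.132231 ms; sum = 0.277686 ms.
Propagation delays (d/s per hop): 1.81667, 2.40333 ms; sum = 4.22 ms.
End-to-end = 4.50 ms.

4.50 ms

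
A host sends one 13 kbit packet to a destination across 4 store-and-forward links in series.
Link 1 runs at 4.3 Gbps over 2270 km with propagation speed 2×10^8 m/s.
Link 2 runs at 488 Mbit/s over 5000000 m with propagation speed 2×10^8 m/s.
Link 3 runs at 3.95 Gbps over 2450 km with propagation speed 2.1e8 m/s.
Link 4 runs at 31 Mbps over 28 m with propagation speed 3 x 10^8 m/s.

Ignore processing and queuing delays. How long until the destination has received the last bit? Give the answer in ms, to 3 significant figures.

L = 13000 bits.
Transmission delays (L/R per hop): 0.00302326, 0.0266393, 0.00329114, 0.419355 ms; sum = 0.452309 ms.
Propagation delays (d/s per hop): 11.35, 25, 11.6667, 9.33333e-05 ms; sum = 48.0168 ms.
End-to-end = 48.5 ms.

48.5 ms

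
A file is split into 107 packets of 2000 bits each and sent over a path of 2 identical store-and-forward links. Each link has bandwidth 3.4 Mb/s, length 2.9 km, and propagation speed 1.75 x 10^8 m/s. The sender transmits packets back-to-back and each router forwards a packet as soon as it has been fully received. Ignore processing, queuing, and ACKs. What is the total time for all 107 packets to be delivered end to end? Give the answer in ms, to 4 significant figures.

Per-hop transmission t_tx = L/R = 2000/3400000 = 0.588235 ms.
Per-hop propagation t_prop = 2900/175000000 = 0.0165714 ms.
Pipeline fill: first packet needs 2·t_tx to clear all hops; remaining 106 packets each add one t_tx.
Total = (2+107-1)·t_tx + 2·t_prop = 108·0.588235 + 2·0.0165714 = 63.56 ms.

63.56 ms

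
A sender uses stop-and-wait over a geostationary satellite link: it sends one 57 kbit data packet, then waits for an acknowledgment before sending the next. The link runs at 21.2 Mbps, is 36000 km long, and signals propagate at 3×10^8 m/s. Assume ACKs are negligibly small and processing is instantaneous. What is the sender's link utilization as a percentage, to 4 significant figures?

t_tx = L/R = 57000/21200000 = 0.00268868 s.
t_prop = 36000000/300000000 = 0.12 s; RTT = 0.24 s.
Cycle = t_tx + RTT = 0.242689 s.
Utilization = t_tx / cycle = 0.00268868/0.242689 = 1.108 %.

1.108 %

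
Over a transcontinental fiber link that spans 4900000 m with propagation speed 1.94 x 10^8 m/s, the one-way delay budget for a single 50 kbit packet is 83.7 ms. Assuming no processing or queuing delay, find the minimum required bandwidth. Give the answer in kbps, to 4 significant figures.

855.5 kbps

Propagation delay = 4900000 / 194000000 = 25.2577 ms.
Transmission budget = 83.7 − 25.2577 = 58.4423 ms.
R ≥ L / t_tx = 50000 bits / 0.0584423 s = 855.5 kbps.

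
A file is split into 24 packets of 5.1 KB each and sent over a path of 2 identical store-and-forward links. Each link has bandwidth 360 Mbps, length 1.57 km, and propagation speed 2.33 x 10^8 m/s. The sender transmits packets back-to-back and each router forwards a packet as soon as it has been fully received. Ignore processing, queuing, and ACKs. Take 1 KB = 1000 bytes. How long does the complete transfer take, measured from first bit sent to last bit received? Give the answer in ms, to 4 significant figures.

Per-hop transmission t_tx = L/R = 40800/360000000 = 0.113333 ms.
Per-hop propagation t_prop = 1570/233000000 = 0.0067382 ms.
Pipeline fill: first packet needs 2·t_tx to clear all hops; remaining 23 packets each add one t_tx.
Total = (2+24-1)·t_tx + 2·t_prop = 25·0.113333 + 2·0.0067382 = 2.847 ms.

2.847 ms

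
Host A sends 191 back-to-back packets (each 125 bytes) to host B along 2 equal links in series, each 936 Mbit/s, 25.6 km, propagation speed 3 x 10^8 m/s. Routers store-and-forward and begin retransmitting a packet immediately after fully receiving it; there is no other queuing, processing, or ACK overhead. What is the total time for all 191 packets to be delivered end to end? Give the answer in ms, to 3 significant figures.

0.376 ms

Per-hop transmission t_tx = L/R = 1000/936000000 = 0.00106838 ms.
Per-hop propagation t_prop = 25600/300000000 = 0.0853333 ms.
Pipeline fill: first packet needs 2·t_tx to clear all hops; remaining 190 packets each add one t_tx.
Total = (2+191-1)·t_tx + 2·t_prop = 192·0.00106838 + 2·0.0853333 = 0.376 ms.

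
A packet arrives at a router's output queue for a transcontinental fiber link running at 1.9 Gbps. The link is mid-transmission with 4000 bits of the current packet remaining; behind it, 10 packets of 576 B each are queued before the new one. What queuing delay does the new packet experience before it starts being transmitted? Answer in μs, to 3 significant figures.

26.4 μs

Each queued packet: L/R = 4608/1900000000 = 2.42526 μs.
10 queued → 24.2526 μs.
Plus remaining 4000 bits of current packet: 2.10526 μs.
Queuing delay = 26.4 μs.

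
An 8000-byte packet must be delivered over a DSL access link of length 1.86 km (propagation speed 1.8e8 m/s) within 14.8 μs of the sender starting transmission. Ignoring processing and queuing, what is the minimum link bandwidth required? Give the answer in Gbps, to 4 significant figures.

14.33 Gbps

L = 64000 bits.
Propagation delay = 1860 / 180000000 = 10.3333 μs.
Transmission budget = 14.8 − 10.3333 = 4.46667 μs.
R ≥ L / t_tx = 64000 bits / 4.46667e-06 s = 14.33 Gbps.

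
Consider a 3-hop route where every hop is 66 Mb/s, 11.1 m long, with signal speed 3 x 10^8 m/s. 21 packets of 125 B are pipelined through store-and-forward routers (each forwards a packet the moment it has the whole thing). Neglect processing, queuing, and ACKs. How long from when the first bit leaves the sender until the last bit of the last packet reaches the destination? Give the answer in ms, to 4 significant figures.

Per-hop transmission t_tx = L/R = 1000/66000000 = 0.0151515 ms.
Per-hop propagation t_prop = 11.1/300000000 = 3.7e-05 ms.
Pipeline fill: first packet needs 3·t_tx to clear all hops; remaining 20 packets each add one t_tx.
Total = (3+21-1)·t_tx + 3·t_prop = 23·0.0151515 + 3·3.7e-05 = 0.3486 ms.

0.3486 ms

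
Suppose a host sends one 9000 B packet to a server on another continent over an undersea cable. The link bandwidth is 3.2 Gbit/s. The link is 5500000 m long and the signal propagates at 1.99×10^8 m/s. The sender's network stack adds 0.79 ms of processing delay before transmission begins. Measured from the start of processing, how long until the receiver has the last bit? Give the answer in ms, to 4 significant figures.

28.45 ms

L = 9000 × 8 = 72000 bits.
Transmission delay = L/R = 72000 / 3200000000 = 0.0225 ms.
Propagation delay = d/s = 5500000 m / 199000000 m/s = 27.6382 ms.
Plus processing delay 0.79 ms = 0.79 ms.
Total = 28.45 ms.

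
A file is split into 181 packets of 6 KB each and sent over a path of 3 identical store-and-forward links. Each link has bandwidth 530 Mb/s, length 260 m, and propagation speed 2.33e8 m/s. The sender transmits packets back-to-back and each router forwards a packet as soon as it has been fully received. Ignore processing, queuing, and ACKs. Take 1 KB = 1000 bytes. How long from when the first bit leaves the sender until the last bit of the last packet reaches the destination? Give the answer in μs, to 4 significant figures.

16580 μs

Per-hop transmission t_tx = L/R = 48000/530000000 = 90.566 μs.
Per-hop propagation t_prop = 260/233000000 = 1.11588 μs.
Pipeline fill: first packet needs 3·t_tx to clear all hops; remaining 180 packets each add one t_tx.
Total = (3+181-1)·t_tx + 3·t_prop = 183·90.566 + 3·1.11588 = 16580 μs.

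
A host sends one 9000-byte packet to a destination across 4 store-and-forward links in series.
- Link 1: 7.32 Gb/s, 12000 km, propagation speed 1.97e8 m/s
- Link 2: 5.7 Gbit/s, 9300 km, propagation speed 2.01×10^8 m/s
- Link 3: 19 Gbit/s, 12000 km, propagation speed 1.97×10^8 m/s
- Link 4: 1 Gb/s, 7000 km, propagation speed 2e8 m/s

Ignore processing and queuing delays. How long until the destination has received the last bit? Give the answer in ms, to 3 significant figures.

L = 9000 × 8 = 72000 bits.
Transmission delays (L/R per hop): 0.00983607, 0.0126316, 0.00378947, 0.072 ms; sum = 0.0982571 ms.
Propagation delays (d/s per hop): 60.9137, 46.2687, 60.9137, 35 ms; sum = 203.096 ms.
End-to-end = 203 ms.

203 ms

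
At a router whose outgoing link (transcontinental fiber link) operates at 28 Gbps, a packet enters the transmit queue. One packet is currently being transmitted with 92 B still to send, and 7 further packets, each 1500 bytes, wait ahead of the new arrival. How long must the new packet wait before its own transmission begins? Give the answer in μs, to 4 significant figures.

3.026 μs

Each queued packet: L/R = 12000/28000000000 = 0.428571 μs.
7 queued → 3 μs.
Plus remaining 736 bits of current packet: 0.0262857 μs.
Queuing delay = 3.026 μs.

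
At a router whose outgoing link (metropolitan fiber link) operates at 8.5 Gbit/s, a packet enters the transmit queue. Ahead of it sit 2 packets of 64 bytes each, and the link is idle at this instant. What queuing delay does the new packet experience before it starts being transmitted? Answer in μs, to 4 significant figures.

0.1205 μs

Each queued packet: L/R = 512/8500000000 = 0.0602353 μs.
2 queued → 0.120471 μs.
Queuing delay = 0.1205 μs.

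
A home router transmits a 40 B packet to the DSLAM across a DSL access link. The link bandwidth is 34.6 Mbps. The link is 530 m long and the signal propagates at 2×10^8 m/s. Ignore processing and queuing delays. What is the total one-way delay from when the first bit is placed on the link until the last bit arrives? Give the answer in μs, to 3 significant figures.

11.9 μs

L = 40 × 8 = 320 bits.
Transmission delay = L/R = 320 / 34600000 = 9.24855 μs.
Propagation delay = d/s = 530 m / 200000000 m/s = 2.65 μs.
Total = 11.9 μs.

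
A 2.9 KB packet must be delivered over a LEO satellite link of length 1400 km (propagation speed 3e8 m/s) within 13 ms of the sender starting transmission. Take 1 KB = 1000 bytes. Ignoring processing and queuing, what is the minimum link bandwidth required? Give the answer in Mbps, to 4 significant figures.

2.784 Mbps

L = 23200 bits.
Propagation delay = 1400000 / 300000000 = 4.66667 ms.
Transmission budget = 13 − 4.66667 = 8.33333 ms.
R ≥ L / t_tx = 23200 bits / 0.00833333 s = 2.784 Mbps.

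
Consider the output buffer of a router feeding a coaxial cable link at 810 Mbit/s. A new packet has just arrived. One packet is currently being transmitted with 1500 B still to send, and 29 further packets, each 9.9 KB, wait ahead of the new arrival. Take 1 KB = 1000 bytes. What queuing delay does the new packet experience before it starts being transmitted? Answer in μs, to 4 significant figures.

2850 μs

Each queued packet: L/R = 79200/810000000 = 97.7778 μs.
29 queued → 2835.56 μs.
Plus remaining 12000 bits of current packet: 14.8148 μs.
Queuing delay = 2850 μs.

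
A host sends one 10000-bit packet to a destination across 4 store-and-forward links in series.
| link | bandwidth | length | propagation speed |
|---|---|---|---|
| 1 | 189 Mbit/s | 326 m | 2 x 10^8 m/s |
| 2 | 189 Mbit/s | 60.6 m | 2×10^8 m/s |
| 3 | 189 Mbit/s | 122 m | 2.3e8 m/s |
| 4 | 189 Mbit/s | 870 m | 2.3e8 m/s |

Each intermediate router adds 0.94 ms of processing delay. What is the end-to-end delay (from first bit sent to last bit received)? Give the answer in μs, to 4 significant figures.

3038 μs

Transmission delay per hop = L/R = 10000/189000000 = 52.9101 μs; 4 hops → 211.64 μs.
Propagation delays (d/s per hop): 1.63, 0.303, 0.530435, 3.78261 μs; sum = 6.24604 μs.
Processing at 3 router(s): 3 × 0.94 ms = 2820 μs.
End-to-end = 3038 μs.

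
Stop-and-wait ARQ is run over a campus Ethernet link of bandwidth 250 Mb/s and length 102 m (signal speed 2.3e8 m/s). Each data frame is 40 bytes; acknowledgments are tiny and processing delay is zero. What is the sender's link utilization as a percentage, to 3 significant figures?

t_tx = L/R = 320/250000000 = 1.28e-06 s.
t_prop = 102/2.3e+08 = 4.43478e-07 s; RTT = 8.86957e-07 s.
Cycle = t_tx + RTT = 2.16696e-06 s.
Utilization = t_tx / cycle = 1.28e-06/2.16696e-06 = 59.1 %.

59.1 %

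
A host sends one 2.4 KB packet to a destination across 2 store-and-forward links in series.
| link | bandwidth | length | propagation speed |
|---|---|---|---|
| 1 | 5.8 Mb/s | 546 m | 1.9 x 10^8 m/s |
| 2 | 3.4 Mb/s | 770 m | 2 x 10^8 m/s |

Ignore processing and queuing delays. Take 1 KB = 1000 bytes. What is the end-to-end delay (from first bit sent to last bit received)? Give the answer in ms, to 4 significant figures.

L = 19200 bits.
Transmission delays (L/R per hop): 3.31034, 5.64706 ms; sum = 8.9574 ms.
Propagation delays (d/s per hop): 0.00287368, 0.00385 ms; sum = 0.00672368 ms.
End-to-end = 8.964 ms.

8.964 ms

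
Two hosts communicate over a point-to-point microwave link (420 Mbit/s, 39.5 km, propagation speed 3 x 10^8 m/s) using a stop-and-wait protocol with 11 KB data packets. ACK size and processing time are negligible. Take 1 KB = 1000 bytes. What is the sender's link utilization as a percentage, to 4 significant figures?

44.31 %

t_tx = L/R = 88000/420000000 = 0.000209524 s.
t_prop = 39500/300000000 = 0.000131667 s; RTT = 0.000263333 s.
Cycle = t_tx + RTT = 0.000472857 s.
Utilization = t_tx / cycle = 0.000209524/0.000472857 = 44.31 %.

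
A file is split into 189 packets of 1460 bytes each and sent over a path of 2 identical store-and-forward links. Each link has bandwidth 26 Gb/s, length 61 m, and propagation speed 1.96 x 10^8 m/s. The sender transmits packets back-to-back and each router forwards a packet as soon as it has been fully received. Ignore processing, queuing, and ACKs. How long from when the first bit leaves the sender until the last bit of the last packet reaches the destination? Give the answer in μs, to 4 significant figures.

85.98 μs

Per-hop transmission t_tx = L/R = 11680/26000000000 = 0.449231 μs.
Per-hop propagation t_prop = 61/196000000 = 0.311224 μs.
Pipeline fill: first packet needs 2·t_tx to clear all hops; remaining 188 packets each add one t_tx.
Total = (2+189-1)·t_tx + 2·t_prop = 190·0.449231 + 2·0.311224 = 85.98 μs.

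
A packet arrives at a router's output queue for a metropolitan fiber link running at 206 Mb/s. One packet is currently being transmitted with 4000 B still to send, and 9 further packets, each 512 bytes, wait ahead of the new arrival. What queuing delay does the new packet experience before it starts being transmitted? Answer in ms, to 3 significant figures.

0.334 ms

Each queued packet: L/R = 4096/206000000 = 0.0198835 ms.
9 queued → 0.178951 ms.
Plus remaining 32000 bits of current packet: 0.15534 ms.
Queuing delay = 0.334 ms.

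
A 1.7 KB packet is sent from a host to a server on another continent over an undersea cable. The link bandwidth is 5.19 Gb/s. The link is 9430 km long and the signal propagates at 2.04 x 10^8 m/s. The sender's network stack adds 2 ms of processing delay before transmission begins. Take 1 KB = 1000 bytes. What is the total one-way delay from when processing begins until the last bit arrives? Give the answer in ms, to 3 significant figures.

L = 13600 bits.
Transmission delay = L/R = 13600 / 5190000000 = 0.00262042 ms.
Propagation delay = d/s = 9430000 m / 204000000 m/s = 46.2255 ms.
Plus processing delay 2 ms = 2 ms.
Total = 48.2 ms.

48.2 ms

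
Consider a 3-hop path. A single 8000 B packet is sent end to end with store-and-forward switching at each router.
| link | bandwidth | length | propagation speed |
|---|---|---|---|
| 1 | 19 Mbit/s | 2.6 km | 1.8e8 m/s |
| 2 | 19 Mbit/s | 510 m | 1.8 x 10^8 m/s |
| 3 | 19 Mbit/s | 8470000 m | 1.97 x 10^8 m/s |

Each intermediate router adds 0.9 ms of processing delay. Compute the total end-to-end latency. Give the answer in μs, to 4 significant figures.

54920 μs

L = 8000 × 8 = 64000 bits.
Transmission delay per hop = L/R = 64000/19000000 = 3368.42 μs; 3 hops → 10105.3 μs.
Propagation delays (d/s per hop): 14.4444, 2.83333, 42994.9 μs; sum = 43012.2 μs.
Processing at 2 router(s): 2 × 0.9 ms = 1800 μs.
End-to-end = 54920 μs.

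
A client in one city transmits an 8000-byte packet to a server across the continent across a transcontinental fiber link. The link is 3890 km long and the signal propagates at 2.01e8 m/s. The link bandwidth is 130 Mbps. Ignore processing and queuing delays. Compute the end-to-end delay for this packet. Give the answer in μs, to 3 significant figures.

19800 μs

L = 8000 × 8 = 64000 bits.
Transmission delay = L/R = 64000 / 130000000 = 492.308 μs.
Propagation delay = d/s = 3890000 m / 2.01e+08 m/s = 19353.2 μs.
Total = 19800 μs.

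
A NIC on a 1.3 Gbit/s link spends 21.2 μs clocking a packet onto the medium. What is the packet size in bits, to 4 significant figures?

27560 bits

L = R × t_tx = 1300000000 b/s × 2.12e-05 s = 27560 bits.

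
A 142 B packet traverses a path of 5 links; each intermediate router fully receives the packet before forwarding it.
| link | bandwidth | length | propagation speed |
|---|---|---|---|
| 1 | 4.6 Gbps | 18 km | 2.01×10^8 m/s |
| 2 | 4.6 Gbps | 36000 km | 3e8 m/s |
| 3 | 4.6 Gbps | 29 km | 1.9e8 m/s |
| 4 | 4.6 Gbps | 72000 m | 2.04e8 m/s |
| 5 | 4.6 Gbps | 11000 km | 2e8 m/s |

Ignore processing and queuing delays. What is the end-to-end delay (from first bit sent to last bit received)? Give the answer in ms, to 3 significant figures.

176 ms

L = 142 × 8 = 1136 bits.
Transmission delay per hop = L/R = 1136/4600000000 = 0.000246957 ms; 5 hops → 0.00123478 ms.
Propagation delays (d/s per hop): 0.0895522, 120, 0.152632, 0.352941, 55 ms; sum = 175.595 ms.
End-to-end = 176 ms.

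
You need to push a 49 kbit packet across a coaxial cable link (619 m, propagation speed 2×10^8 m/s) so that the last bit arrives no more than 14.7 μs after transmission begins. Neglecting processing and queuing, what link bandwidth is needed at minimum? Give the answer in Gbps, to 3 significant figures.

4.22 Gbps

Propagation delay = 619 / 200000000 = 3.095 μs.
Transmission budget = 14.7 − 3.095 = 11.605 μs.
R ≥ L / t_tx = 49000 bits / 1.1605e-05 s = 4.22 Gbps.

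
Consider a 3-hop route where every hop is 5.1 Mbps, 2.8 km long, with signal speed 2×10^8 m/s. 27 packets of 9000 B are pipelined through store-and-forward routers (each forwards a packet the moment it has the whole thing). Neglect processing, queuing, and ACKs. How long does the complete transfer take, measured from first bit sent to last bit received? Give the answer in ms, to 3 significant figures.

409 ms

Per-hop transmission t_tx = L/R = 72000/5100000 = 14.1176 ms.
Per-hop propagation t_prop = 2800/200000000 = 0.014 ms.
Pipeline fill: first packet needs 3·t_tx to clear all hops; remaining 26 packets each add one t_tx.
Total = (3+27-1)·t_tx + 3·t_prop = 29·14.1176 + 3·0.014 = 409 ms.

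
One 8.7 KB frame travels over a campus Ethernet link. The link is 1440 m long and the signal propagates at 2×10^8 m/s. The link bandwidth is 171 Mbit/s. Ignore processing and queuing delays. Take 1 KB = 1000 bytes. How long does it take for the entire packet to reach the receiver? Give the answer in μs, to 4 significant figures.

L = 69600 bits.
Transmission delay = L/R = 69600 / 171000000 = 407.018 μs.
Propagation delay = d/s = 1440 m / 200000000 m/s = 7.2 μs.
Total = 414.2 μs.

414.2 μs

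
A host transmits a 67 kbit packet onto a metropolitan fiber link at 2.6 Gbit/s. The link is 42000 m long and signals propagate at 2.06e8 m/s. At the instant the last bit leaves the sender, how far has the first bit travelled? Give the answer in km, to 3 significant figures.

5.31 km

t_tx = L/R = 67000/2600000000 = 2.57692e-05 s.
Distance = s × t_tx = 206000000 × 2.57692e-05 = 5.31 km.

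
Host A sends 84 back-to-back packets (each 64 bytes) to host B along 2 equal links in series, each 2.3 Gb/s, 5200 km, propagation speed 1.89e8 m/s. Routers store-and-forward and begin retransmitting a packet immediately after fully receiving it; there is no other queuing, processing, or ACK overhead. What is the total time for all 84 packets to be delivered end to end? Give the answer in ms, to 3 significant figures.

Per-hop transmission t_tx = L/R = 512/2300000000 = 0.000222609 ms.
Per-hop propagation t_prop = 5200000/189000000 = 27.5132 ms.
Pipeline fill: first packet needs 2·t_tx to clear all hops; remaining 83 packets each add one t_tx.
Total = (2+84-1)·t_tx + 2·t_prop = 85·0.000222609 + 2·27.5132 = 55.0 ms.

55.0 ms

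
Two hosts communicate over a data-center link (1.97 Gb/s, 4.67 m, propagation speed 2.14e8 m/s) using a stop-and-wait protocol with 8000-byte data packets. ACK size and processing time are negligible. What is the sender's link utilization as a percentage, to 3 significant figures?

t_tx = L/R = 64000/1970000000 = 3.24873e-05 s.
t_prop = 4.67/214000000 = 2.18224e-08 s; RTT = 4.36449e-08 s.
Cycle = t_tx + RTT = 3.2531e-05 s.
Utilization = t_tx / cycle = 3.24873e-05/3.2531e-05 = 99.9 %.

99.9 %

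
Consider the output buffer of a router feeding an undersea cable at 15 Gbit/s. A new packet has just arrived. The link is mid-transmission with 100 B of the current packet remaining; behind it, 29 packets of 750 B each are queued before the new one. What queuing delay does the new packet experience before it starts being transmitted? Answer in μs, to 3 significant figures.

11.7 μs

Each queued packet: L/R = 6000/15000000000 = 0.4 μs.
29 queued → 11.6 μs.
Plus remaining 800 bits of current packet: 0.0533333 μs.
Queuing delay = 11.7 μs.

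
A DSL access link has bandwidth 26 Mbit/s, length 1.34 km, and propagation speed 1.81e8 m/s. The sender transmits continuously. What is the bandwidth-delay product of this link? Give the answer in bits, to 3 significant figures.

Propagation delay = 1340 / 181000000 = 7.40331e-06 s.
BDP = R × t_prop = 26000000 × 7.40331e-06 = 192.486 bits.

192 bits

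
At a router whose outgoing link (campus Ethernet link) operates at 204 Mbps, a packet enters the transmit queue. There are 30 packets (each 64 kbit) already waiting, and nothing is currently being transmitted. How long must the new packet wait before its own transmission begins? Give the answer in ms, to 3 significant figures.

9.41 ms

Each queued packet: L/R = 64000/204000000 = 0.313725 ms.
30 queued → 9.41176 ms.
Queuing delay = 9.41 ms.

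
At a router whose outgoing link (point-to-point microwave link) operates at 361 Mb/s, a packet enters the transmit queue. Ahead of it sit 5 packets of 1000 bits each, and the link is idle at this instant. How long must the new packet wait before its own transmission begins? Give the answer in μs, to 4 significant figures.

13.85 μs

Each queued packet: L/R = 1000/361000000 = 2.77008 μs.
5 queued → 13.8504 μs.
Queuing delay = 13.85 μs.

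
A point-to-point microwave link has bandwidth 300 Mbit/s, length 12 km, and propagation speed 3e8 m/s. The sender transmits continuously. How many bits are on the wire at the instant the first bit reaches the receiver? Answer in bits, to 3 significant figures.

12000 bits

Propagation delay = 12000 / 300000000 = 4e-05 s.
BDP = R × t_prop = 300000000 × 4e-05 = 12000 bits.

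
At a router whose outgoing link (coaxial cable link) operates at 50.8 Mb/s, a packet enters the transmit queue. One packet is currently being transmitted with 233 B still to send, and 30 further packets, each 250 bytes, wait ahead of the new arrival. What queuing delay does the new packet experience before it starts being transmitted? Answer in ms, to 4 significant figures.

Each queued packet: L/R = 2000/50800000 = 0.0393701 ms.
30 queued → 1.1811 ms.
Plus remaining 1864 bits of current packet: 0.0366929 ms.
Queuing delay = 1.218 ms.

1.218 ms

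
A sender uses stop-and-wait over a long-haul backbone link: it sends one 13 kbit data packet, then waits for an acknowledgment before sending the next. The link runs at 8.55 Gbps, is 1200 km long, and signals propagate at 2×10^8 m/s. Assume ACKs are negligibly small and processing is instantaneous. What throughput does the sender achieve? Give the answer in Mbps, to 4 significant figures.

1.083 Mbps

t_tx = L/R = 13000/8.55e+09 = 1.52047e-06 s.
t_prop = 1200000/200000000 = 0.006 s; RTT = 0.012 s.
Cycle = t_tx + RTT = 0.0120015 s.
Throughput = L / cycle = 13000 / 0.0120015 = 1.083 Mbps.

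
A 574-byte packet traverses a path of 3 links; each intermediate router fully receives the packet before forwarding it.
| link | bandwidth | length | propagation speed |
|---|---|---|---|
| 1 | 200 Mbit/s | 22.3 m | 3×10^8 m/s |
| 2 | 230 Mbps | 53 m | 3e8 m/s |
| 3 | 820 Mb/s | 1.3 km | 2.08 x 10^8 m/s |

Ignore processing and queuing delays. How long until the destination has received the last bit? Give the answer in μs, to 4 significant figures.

55.03 μs

L = 574 × 8 = 4592 bits.
Transmission delays (L/R per hop): 22.96, 19.9652, 5.6 μs; sum = 48.5252 μs.
Propagation delays (d/s per hop): 0.0743333, 0.176667, 6.25 μs; sum = 6.501 μs.
End-to-end = 55.03 μs.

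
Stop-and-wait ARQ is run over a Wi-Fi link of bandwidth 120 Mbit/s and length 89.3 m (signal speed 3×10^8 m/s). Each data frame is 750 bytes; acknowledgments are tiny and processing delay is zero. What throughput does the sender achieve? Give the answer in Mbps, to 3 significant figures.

119 Mbps

t_tx = L/R = 6000/120000000 = 5e-05 s.
t_prop = 89.3/300000000 = 2.97667e-07 s; RTT = 5.95333e-07 s.
Cycle = t_tx + RTT = 5.05953e-05 s.
Throughput = L / cycle = 6000 / 5.05953e-05 = 119 Mbps.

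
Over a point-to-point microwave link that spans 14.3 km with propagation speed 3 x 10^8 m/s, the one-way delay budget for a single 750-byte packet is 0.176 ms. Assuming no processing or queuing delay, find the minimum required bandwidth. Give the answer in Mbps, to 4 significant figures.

L = 6000 bits.
Propagation delay = 14300 / 300000000 = 0.0476667 ms.
Transmission budget = 0.176 − 0.0476667 = 0.128333 ms.
R ≥ L / t_tx = 6000 bits / 0.000128333 s = 46.75 Mbps.

46.75 Mbps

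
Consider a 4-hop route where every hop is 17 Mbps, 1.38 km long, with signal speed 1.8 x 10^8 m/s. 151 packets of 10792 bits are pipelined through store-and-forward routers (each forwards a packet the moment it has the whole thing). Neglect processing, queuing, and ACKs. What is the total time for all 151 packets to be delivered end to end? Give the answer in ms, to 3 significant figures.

Per-hop transmission t_tx = L/R = 10792/17000000 = 0.634824 ms.
Per-hop propagation t_prop = 1380/180000000 = 0.00766667 ms.
Pipeline fill: first packet needs 4·t_tx to clear all hops; remaining 150 packets each add one t_tx.
Total = (4+151-1)·t_tx + 4·t_prop = 154·0.634824 + 4·0.00766667 = 97.8 ms.

97.8 ms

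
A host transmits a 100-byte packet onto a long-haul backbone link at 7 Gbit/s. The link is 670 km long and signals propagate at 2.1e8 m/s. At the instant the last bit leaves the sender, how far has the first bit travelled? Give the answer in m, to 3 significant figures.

t_tx = L/R = 800/7000000000 = 1.14286e-07 s.
Distance = s × t_tx = 210000000 × 1.14286e-07 = 24.0 m.

24.0 m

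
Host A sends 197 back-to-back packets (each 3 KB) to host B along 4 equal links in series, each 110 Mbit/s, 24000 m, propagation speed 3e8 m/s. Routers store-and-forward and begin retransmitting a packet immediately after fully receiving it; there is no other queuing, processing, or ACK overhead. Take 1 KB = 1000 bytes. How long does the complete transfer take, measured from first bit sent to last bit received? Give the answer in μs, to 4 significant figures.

43960 μs

Per-hop transmission t_tx = L/R = 24000/110000000 = 218.182 μs.
Per-hop propagation t_prop = 24000/300000000 = 80 μs.
Pipeline fill: first packet needs 4·t_tx to clear all hops; remaining 196 packets each add one t_tx.
Total = (4+197-1)·t_tx + 4·t_prop = 200·218.182 + 4·80 = 43960 μs.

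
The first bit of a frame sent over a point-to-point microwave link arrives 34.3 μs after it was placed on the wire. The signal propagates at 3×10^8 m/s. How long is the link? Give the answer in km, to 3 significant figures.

d = s × t_prop = 300000000 × 3.43e-05 = 10.3 km.

10.3 km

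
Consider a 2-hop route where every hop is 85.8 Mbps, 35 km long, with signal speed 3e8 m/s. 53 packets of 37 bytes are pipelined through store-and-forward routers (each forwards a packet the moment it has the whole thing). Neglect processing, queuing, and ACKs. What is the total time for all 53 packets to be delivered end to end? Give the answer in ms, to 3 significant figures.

Per-hop transmission t_tx = L/R = 296/85800000 = 0.00344988 ms.
Per-hop propagation t_prop = 35000/300000000 = 0.116667 ms.
Pipeline fill: first packet needs 2·t_tx to clear all hops; remaining 52 packets each add one t_tx.
Total = (2+53-1)·t_tx + 2·t_prop = 54·0.00344988 + 2·0.116667 = 0.420 ms.

0.420 ms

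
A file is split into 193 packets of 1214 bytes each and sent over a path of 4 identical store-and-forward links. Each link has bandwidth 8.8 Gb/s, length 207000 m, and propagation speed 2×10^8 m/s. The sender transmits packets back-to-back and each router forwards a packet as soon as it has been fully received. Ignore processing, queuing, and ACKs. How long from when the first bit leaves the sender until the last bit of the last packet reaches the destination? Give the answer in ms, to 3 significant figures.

4.36 ms

Per-hop transmission t_tx = L/R = 9712/8800000000 = 0.00110364 ms.
Per-hop propagation t_prop = 207000/200000000 = 1.035 ms.
Pipeline fill: first packet needs 4·t_tx to clear all hops; remaining 192 packets each add one t_tx.
Total = (4+193-1)·t_tx + 4·t_prop = 196·0.00110364 + 4·1.035 = 4.36 ms.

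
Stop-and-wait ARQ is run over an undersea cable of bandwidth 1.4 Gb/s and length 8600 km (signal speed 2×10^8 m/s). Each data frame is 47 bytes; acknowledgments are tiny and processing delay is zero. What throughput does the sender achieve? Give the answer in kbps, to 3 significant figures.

4.37 kbps

t_tx = L/R = 376/1400000000 = 2.68571e-07 s.
t_prop = 8600000/200000000 = 0.043 s; RTT = 0.086 s.
Cycle = t_tx + RTT = 0.0860003 s.
Throughput = L / cycle = 376 / 0.0860003 = 4.37 kbps.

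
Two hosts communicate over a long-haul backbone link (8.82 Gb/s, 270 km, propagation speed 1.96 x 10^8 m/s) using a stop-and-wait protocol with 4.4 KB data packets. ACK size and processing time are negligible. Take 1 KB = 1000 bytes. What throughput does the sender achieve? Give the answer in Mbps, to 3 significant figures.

12.8 Mbps

t_tx = L/R = 35200/8820000000 = 3.99093e-06 s.
t_prop = 270000/196000000 = 0.00137755 s; RTT = 0.0027551 s.
Cycle = t_tx + RTT = 0.00275909 s.
Throughput = L / cycle = 35200 / 0.00275909 = 12.8 Mbps.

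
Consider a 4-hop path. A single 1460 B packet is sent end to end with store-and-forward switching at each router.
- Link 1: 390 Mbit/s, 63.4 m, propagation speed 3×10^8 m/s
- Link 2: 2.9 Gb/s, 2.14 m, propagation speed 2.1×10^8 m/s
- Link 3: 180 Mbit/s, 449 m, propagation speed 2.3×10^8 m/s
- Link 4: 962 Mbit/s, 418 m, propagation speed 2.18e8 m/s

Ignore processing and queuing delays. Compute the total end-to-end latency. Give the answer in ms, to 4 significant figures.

L = 1460 × 8 = 11680 bits.
Transmission delays (L/R per hop): 0.0299487, 0.00402759, 0.0648889, 0.0121414 ms; sum = 0.111007 ms.
Propagation delays (d/s per hop): 0.000211333, 1.01905e-05, 0.00195217, 0.00191743 ms; sum = 0.00409113 ms.
End-to-end = 0.1151 ms.

0.1151 ms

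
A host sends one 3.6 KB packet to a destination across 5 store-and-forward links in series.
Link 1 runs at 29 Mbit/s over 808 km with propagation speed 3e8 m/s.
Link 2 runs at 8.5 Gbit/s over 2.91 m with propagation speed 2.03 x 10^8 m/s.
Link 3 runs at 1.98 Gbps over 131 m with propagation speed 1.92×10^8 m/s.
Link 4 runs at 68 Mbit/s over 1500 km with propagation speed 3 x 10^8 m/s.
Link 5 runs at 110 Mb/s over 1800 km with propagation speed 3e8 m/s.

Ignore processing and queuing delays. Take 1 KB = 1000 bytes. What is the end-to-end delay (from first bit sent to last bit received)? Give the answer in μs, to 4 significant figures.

L = 28800 bits.
Transmission delays (L/R per hop): 993.103, 3.38824, 14.5455, 423.529, 261.818 μs; sum = 1696.38 μs.
Propagation delays (d/s per hop): 2693.33, 0.014335, 0.682292, 5000, 6000 μs; sum = 13694 μs.
End-to-end = 15390 μs.

15390 μs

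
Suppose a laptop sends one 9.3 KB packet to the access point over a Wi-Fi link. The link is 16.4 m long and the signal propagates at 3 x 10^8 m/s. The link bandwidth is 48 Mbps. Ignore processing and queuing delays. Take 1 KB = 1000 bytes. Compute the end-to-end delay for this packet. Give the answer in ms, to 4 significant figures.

L = 74400 bits.
Transmission delay = L/R = 74400 / 48000000 = 1.55 ms.
Propagation delay = d/s = 16.4 m / 300000000 m/s = 5.46667e-05 ms.
Total = 1.550 ms.

1.550 ms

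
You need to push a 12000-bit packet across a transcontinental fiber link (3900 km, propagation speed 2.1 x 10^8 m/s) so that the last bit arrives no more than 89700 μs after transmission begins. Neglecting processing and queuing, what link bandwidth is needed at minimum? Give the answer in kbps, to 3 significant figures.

169 kbps

Propagation delay = 3900000 / 210000000 = 18571.4 μs.
Transmission budget = 89700 − 18571.4 = 71128.6 μs.
R ≥ L / t_tx = 12000 bits / 0.0711286 s = 169 kbps.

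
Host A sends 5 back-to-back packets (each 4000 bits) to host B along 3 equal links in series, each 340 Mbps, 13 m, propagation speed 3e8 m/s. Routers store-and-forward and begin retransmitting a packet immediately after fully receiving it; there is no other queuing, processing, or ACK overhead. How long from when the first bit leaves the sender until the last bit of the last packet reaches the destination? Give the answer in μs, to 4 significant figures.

82.48 μs

Per-hop transmission t_tx = L/R = 4000/340000000 = 11.7647 μs.
Per-hop propagation t_prop = 13/300000000 = 0.0433333 μs.
Pipeline fill: first packet needs 3·t_tx to clear all hops; remaining 4 packets each add one t_tx.
Total = (3+5-1)·t_tx + 3·t_prop = 7·11.7647 + 3·0.0433333 = 82.48 μs.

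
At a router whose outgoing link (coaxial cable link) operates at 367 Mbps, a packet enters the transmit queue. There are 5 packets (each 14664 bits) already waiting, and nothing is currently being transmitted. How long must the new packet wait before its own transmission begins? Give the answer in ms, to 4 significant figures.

Each queued packet: L/R = 14664/367000000 = 0.0399564 ms.
5 queued → 0.199782 ms.
Queuing delay = 0.1998 ms.

0.1998 ms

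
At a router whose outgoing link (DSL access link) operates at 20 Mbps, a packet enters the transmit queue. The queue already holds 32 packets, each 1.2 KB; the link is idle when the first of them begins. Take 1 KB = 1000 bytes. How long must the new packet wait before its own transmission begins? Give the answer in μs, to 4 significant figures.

Each queued packet: L/R = 9600/20000000 = 480 μs.
32 queued → 15360 μs.
Queuing delay = 15360 μs.

15360 μs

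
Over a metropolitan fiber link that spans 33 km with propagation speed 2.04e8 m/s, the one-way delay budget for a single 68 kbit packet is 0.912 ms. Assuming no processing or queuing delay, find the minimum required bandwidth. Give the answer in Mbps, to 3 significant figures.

90.6 Mbps

Propagation delay = 33000 / 204000000 = 0.161765 ms.
Transmission budget = 0.912 − 0.161765 = 0.750235 ms.
R ≥ L / t_tx = 68000 bits / 0.000750235 s = 90.6 Mbps.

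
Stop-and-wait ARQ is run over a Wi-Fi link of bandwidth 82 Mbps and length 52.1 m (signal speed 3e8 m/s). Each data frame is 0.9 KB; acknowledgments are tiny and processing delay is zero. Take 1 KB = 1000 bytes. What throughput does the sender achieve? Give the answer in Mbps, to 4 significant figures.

81.68 Mbps

t_tx = L/R = 7200/82000000 = 8.78049e-05 s.
t_prop = 52.1/300000000 = 1.73667e-07 s; RTT = 3.47333e-07 s.
Cycle = t_tx + RTT = 8.81522e-05 s.
Throughput = L / cycle = 7200 / 8.81522e-05 = 81.68 Mbps.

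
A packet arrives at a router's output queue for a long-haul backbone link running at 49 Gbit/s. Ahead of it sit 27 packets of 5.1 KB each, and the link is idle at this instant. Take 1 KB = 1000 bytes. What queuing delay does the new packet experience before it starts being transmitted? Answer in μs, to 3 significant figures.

Each queued packet: L/R = 40800/49000000000 = 0.832653 μs.
27 queued → 22.4816 μs.
Queuing delay = 22.5 μs.

22.5 μs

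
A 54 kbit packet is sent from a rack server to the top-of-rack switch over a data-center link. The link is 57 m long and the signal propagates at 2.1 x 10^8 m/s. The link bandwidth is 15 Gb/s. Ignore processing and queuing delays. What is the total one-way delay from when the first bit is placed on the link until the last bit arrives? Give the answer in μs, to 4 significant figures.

L = 54000 bits.
Transmission delay = L/R = 54000 / 15000000000 = 3.6 μs.
Propagation delay = d/s = 57 m / 210000000 m/s = 0.271429 μs.
Total = 3.871 μs.

3.871 μs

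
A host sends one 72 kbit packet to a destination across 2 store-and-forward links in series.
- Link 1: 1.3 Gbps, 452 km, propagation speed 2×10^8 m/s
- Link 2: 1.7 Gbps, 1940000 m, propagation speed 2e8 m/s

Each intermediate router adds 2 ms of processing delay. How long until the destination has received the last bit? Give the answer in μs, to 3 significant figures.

L = 72000 bits.
Transmission delays (L/R per hop): 55.3846, 42.3529 μs; sum = 97.7376 μs.
Propagation delays (d/s per hop): 2260, 9700 μs; sum = 11960 μs.
Processing at 1 router(s): 1 × 2 ms = 2000 μs.
End-to-end = 14100 μs.

14100 μs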